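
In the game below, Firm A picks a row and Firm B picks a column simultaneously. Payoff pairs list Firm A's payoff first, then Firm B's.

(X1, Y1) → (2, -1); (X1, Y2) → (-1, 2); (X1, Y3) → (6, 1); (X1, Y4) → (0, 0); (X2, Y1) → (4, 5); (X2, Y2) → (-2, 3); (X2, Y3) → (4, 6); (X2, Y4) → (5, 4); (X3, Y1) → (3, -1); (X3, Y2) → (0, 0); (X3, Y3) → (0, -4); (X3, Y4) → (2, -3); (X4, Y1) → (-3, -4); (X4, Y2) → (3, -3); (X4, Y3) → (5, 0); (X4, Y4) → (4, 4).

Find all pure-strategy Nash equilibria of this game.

There is no pure-strategy Nash equilibrium

A profile is a Nash equilibrium when each player is best-responding to the other.
Firm A's best responses — vs Y1: X2 (payoff 4); vs Y2: X4 (payoff 3); vs Y3: X1 (payoff 6); vs Y4: X2 (payoff 5).
Firm B's best responses — vs X1: Y2 (payoff 2); vs X2: Y3 (payoff 6); vs X3: Y2 (payoff 0); vs X4: Y4 (payoff 4).
No cell has both players best-responding. For instance, Firm A's best reply to Y4 is X2, but against X2 Firm B prefers Y3 over Y4.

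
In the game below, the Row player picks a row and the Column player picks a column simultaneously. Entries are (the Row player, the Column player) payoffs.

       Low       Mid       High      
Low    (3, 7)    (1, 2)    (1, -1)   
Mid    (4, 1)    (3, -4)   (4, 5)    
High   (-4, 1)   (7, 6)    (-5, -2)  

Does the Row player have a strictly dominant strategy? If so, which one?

No strictly dominant strategy

A strategy is strictly dominant if it gives the Row player a strictly higher payoff than every other strategy, against every choice by the opponent.
Low is not dominant: against Low, Mid gives 4 > 3.
Mid is not dominant: against Mid, High gives 7 > 3.
High is not dominant: against Low, Low gives 3 > -4.
No single strategy is best against every opponent action.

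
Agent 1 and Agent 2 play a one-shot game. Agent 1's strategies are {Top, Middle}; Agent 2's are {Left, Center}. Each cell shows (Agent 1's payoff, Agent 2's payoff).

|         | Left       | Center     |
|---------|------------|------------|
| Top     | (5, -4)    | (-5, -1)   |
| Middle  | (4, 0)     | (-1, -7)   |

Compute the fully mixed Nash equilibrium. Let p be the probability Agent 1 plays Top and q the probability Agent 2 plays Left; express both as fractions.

Each player's mixing probability is pinned down by making the *other* player indifferent.
Agent 2 indifferent between Left and Center: p·(-4) + (1−p)·0 = p·(-1) + (1−p)·(-7) ⟹ 0 + (-4)p = (-7) + 6p ⟹ p = 7/10.
Agent 1 indifferent between Top and Middle: q·5 + (1−q)·(-5) = q·4 + (1−q)·(-1) ⟹ (-5) + 10q = (-1) + 5q ⟹ q = 4/5.

p = 7/10, q = 4/5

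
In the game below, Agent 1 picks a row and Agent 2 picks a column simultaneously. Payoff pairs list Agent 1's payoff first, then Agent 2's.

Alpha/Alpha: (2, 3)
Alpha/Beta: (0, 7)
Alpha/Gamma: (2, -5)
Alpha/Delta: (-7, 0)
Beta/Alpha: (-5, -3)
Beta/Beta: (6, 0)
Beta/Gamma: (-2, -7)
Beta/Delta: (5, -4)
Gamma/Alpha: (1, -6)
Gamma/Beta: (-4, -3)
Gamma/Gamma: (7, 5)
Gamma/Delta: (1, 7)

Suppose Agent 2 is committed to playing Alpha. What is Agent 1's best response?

Alpha

With Agent 2 fixed at Alpha, Agent 1's payoffs are: Alpha → 2, Beta → -5, Gamma → 1.
The maximum is 2, achieved by Alpha.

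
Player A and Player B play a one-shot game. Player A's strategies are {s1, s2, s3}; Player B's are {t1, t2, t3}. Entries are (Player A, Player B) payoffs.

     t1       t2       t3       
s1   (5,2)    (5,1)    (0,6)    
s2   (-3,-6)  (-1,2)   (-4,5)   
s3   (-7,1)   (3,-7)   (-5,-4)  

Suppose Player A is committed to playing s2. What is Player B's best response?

t3

With Player A fixed at s2, Player B's payoffs are: t1 → -6, t2 → 2, t3 → 5.
The maximum is 5, achieved by t3.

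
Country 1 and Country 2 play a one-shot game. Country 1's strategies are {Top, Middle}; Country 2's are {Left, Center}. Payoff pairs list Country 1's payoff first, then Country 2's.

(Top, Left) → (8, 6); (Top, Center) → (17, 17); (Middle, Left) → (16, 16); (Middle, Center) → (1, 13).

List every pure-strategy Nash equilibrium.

Find each player's best response to every opponent strategy; NE are the intersections.
Country 1's best responses — vs Left: Middle (payoff 16); vs Center: Top (payoff 17).
Country 2's best responses — vs Top: Center (payoff 17); vs Middle: Left (payoff 16).
Mutual best responses occur at (Top, Center) and (Middle, Left); at each, neither player gains by switching.

(Top, Center) and (Middle, Left)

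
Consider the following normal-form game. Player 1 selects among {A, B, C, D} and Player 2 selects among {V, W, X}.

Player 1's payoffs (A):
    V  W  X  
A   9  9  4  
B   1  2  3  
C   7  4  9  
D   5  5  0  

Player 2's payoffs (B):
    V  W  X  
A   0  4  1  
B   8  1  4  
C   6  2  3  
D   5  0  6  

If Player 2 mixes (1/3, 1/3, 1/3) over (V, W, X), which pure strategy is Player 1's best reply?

Compute Player 1's expected payoff from each pure strategy against the given mix.
A: (1/3)·9 + (1/3)·9 + (1/3)·4 = 22/3
B: (1/3)·1 + (1/3)·2 + (1/3)·3 = 2
C: (1/3)·7 + (1/3)·4 + (1/3)·9 = 20/3
D: (1/3)·5 + (1/3)·5 + (1/3)·0 = 10/3
Highest expected payoff is 22/3, from A.

A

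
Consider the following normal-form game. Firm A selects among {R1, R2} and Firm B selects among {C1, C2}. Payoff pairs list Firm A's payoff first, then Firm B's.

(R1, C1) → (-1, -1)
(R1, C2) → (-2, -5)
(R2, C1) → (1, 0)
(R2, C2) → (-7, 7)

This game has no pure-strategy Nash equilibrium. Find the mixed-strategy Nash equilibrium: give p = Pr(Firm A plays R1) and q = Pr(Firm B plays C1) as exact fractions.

In a mixed NE each player is indifferent between their pure strategies, so the opponent's mix sets the indifference.
Firm B indifferent between C1 and C2: p·(-1) + (1−p)·0 = p·(-5) + (1−p)·7 ⟹ 0 + (-1)p = 7 + (-12)p ⟹ p = 7/11.
Firm A indifferent between R1 and R2: q·(-1) + (1−q)·(-2) = q·1 + (1−q)·(-7) ⟹ (-2) + 1q = (-7) + 8q ⟹ q = 5/7.

p = 7/11, q = 5/7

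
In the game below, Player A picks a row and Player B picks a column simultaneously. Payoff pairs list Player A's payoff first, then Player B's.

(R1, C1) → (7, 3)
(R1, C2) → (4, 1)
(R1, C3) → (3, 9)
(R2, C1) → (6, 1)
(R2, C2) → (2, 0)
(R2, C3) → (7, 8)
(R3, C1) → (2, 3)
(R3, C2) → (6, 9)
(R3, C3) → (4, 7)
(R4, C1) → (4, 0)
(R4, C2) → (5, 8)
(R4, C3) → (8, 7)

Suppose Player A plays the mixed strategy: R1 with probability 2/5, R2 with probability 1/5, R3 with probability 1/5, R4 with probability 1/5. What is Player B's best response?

Compute Player B's expected payoff from each pure strategy against the given mix.
C1: (2/5)·3 + (1/5)·1 + (1/5)·3 + (1/5)·0 = 2
C2: (2/5)·1 + (1/5)·0 + (1/5)·9 + (1/5)·8 = 19/5
C3: (2/5)·9 + (1/5)·8 + (1/5)·7 + (1/5)·7 = 8
Highest expected payoff is 8, from C3.

C3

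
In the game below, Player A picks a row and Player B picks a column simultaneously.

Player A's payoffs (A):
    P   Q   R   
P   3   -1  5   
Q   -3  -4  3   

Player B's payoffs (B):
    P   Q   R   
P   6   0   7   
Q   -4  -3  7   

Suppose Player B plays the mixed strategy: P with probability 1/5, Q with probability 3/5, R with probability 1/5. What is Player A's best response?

P

Player A's best reply maximizes expected payoff against the mix.
P: (1/5)·3 + (3/5)·(-1) + (1/5)·5 = 1
Q: (1/5)·(-3) + (3/5)·(-4) + (1/5)·3 = -12/5
Highest expected payoff is 1, from P.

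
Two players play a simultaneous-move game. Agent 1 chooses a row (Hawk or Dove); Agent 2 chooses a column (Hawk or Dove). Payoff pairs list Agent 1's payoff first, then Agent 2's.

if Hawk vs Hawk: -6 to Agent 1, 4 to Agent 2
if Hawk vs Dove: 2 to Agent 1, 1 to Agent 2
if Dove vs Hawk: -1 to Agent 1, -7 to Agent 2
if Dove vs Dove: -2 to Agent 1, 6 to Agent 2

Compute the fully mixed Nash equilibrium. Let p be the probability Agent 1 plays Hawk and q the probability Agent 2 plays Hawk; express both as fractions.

In a mixed NE each player is indifferent between their pure strategies, so the opponent's mix sets the indifference.
Agent 2 indifferent between Hawk and Dove: p·4 + (1−p)·(-7) = p·1 + (1−p)·6 ⟹ (-7) + 11p = 6 + (-5)p ⟹ p = 13/16.
Agent 1 indifferent between Hawk and Dove: q·(-6) + (1−q)·2 = q·(-1) + (1−q)·(-2) ⟹ 2 + (-8)q = (-2) + 1q ⟹ q = 4/9.

p = 13/16, q = 4/9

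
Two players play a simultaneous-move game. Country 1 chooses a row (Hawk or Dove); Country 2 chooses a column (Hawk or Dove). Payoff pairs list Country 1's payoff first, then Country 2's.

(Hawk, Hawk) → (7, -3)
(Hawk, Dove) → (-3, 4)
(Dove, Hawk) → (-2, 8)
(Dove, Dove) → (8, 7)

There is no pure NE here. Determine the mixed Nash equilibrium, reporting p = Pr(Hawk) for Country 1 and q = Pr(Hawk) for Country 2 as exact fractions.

Each player's mixing probability is pinned down by making the *other* player indifferent.
Country 2 indifferent between Hawk and Dove: p·(-3) + (1−p)·8 = p·4 + (1−p)·7 ⟹ 8 + (-11)p = 7 + (-3)p ⟹ p = 1/8.
Country 1 indifferent between Hawk and Dove: q·7 + (1−q)·(-3) = q·(-2) + (1−q)·8 ⟹ (-3) + 10q = 8 + (-10)q ⟹ q = 11/20.

p = 1/8, q = 11/20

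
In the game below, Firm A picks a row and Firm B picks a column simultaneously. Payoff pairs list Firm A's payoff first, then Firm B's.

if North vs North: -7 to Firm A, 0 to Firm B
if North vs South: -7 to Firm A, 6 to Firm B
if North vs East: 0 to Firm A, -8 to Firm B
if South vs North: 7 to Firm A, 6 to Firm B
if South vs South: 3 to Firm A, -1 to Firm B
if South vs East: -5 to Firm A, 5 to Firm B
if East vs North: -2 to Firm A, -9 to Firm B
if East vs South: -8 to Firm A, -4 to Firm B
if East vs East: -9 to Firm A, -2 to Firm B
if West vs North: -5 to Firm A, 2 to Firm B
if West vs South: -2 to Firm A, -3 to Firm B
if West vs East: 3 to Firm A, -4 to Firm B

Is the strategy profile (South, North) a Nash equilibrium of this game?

Yes

Holding Firm B at North: Firm A gets 7 from South, versus -7 from North, -2 from East, -5 from West. No profitable deviation for Firm A.
Holding Firm A at South: Firm B gets 6 from North, versus -1 from South, 5 from East. No profitable deviation for Firm B either.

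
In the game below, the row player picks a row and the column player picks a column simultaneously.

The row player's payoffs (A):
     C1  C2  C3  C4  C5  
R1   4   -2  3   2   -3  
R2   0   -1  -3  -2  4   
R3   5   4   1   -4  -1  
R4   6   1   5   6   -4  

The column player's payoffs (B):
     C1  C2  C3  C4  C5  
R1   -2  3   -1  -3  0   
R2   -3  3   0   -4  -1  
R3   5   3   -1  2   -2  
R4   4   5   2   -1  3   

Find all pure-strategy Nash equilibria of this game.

No pure-strategy Nash equilibrium

Check mutual best responses: a cell is a NE iff neither player can gain by unilaterally deviating.
The row player's best responses — vs C1: R4 (payoff 6); vs C2: R3 (payoff 4); vs C3: R4 (payoff 5); vs C4: R4 (payoff 6); vs C5: R2 (payoff 4).
The column player's best responses — vs R1: C2 (payoff 3); vs R2: C2 (payoff 3); vs R3: C1 (payoff 5); vs R4: C2 (payoff 5).
No cell has both players best-responding. For instance, the row player's best reply to C5 is R2, but against R2 the column player prefers C2 over C5.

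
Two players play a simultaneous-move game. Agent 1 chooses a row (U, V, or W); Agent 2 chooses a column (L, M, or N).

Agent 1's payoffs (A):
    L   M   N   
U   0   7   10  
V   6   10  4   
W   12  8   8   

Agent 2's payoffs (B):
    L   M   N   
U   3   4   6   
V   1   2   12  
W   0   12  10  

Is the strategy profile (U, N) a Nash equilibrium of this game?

Yes

Holding Agent 2 at N: Agent 1 gets 10 from U, versus 4 from V, 8 from W. No profitable deviation for Agent 1.
Holding Agent 1 at U: Agent 2 gets 6 from N, versus 3 from L, 4 from M. No profitable deviation for Agent 2 either.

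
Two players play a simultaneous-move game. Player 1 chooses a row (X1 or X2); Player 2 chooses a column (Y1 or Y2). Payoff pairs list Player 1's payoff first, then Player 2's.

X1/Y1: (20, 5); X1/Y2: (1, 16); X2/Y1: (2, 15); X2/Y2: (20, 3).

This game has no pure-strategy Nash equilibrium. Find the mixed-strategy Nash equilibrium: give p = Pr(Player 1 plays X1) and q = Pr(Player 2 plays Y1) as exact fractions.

In a mixed NE each player is indifferent between their pure strategies, so the opponent's mix sets the indifference.
Player 2 indifferent between Y1 and Y2: p·5 + (1−p)·15 = p·16 + (1−p)·3 ⟹ 15 + (-10)p = 3 + 13p ⟹ p = 12/23.
Player 1 indifferent between X1 and X2: q·20 + (1−q)·1 = q·2 + (1−q)·20 ⟹ 1 + 19q = 20 + (-18)q ⟹ q = 19/37.

p = 12/23, q = 19/37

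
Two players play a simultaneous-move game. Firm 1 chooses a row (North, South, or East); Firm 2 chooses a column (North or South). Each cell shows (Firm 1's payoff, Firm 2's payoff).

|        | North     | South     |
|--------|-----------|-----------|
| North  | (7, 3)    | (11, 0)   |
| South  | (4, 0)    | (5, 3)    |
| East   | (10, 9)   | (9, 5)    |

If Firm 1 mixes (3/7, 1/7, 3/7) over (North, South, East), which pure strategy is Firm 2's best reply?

North

Compute Firm 2's expected payoff from each pure strategy against the given mix.
North: (3/7)·3 + (1/7)·0 + (3/7)·9 = 36/7
South: (3/7)·0 + (1/7)·3 + (3/7)·5 = 18/7
Highest expected payoff is 36/7, from North.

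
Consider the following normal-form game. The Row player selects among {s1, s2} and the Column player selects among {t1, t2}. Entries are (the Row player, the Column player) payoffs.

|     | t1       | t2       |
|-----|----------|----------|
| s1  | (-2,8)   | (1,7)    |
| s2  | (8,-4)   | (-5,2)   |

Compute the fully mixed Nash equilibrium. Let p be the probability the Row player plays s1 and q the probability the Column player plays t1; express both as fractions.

In a mixed NE each player is indifferent between their pure strategies, so the opponent's mix sets the indifference.
The Column player indifferent between t1 and t2: p·8 + (1−p)·(-4) = p·7 + (1−p)·2 ⟹ (-4) + 12p = 2 + 5p ⟹ p = 6/7.
The Row player indifferent between s1 and s2: q·(-2) + (1−q)·1 = q·8 + (1−q)·(-5) ⟹ 1 + (-3)q = (-5) + 13q ⟹ q = 3/8.

p = 6/7, q = 3/8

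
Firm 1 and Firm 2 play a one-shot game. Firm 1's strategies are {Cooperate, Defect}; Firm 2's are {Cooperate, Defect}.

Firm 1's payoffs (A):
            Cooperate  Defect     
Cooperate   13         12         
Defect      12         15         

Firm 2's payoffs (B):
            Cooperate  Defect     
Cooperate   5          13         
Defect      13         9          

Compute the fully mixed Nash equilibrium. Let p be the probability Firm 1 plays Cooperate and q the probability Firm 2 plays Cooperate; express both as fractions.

p = 1/3, q = 3/4

In a mixed NE each player is indifferent between their pure strategies, so the opponent's mix sets the indifference.
Firm 2 indifferent between Cooperate and Defect: p·5 + (1−p)·13 = p·13 + (1−p)·9 ⟹ 13 + (-8)p = 9 + 4p ⟹ p = 1/3.
Firm 1 indifferent between Cooperate and Defect: q·13 + (1−q)·12 = q·12 + (1−q)·15 ⟹ 12 + 1q = 15 + (-3)q ⟹ q = 3/4.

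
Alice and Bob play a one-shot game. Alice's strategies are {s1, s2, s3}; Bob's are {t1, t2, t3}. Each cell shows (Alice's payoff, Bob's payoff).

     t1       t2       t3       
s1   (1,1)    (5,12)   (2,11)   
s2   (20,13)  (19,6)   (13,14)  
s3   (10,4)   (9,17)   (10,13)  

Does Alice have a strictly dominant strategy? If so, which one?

s2

Check whether one of Alice's strategies beats all alternatives regardless of what the opponent does.
s2 strictly dominates: vs t1: 20 > each of {1, 10}; vs t2: 19 > each of {5, 9}; vs t3: 13 > each of {2, 10}.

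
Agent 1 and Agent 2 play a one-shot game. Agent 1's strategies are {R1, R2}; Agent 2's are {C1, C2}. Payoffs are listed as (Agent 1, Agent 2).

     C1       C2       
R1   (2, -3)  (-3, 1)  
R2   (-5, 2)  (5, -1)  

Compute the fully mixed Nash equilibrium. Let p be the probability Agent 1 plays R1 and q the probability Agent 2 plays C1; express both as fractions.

In a mixed NE each player is indifferent between their pure strategies, so the opponent's mix sets the indifference.
Agent 2 indifferent between C1 and C2: p·(-3) + (1−p)·2 = p·1 + (1−p)·(-1) ⟹ 2 + (-5)p = (-1) + 2p ⟹ p = 3/7.
Agent 1 indifferent between R1 and R2: q·2 + (1−q)·(-3) = q·(-5) + (1−q)·5 ⟹ (-3) + 5q = 5 + (-10)q ⟹ q = 8/15.

p = 3/7, q = 8/15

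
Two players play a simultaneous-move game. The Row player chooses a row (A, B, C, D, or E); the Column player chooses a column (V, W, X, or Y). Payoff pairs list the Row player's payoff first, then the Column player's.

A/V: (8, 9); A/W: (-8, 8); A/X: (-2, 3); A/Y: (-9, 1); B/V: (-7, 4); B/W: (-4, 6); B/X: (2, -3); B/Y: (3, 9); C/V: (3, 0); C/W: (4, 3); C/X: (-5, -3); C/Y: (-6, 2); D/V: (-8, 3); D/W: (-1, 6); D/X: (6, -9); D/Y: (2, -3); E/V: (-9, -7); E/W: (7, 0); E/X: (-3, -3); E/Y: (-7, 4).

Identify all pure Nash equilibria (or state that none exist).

Check mutual best responses: a cell is a NE iff neither player can gain by unilaterally deviating.
The Row player's best responses — vs V: A (payoff 8); vs W: E (payoff 7); vs X: D (payoff 6); vs Y: B (payoff 3).
The Column player's best responses — vs A: V (payoff 9); vs B: Y (payoff 9); vs C: W (payoff 3); vs D: W (payoff 6); vs E: Y (payoff 4).
Mutual best responses occur at (A, V) and (B, Y); at each, neither player gains by switching.

(A, V) and (B, Y)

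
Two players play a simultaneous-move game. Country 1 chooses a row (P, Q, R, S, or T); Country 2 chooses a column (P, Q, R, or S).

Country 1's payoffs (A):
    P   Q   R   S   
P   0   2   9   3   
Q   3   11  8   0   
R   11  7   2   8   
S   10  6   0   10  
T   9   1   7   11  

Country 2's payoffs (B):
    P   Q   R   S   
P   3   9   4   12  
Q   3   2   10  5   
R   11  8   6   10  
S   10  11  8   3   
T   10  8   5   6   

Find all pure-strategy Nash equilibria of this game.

Find each player's best response to every opponent strategy; NE are the intersections.
Country 1's best responses — vs P: R (payoff 11); vs Q: Q (payoff 11); vs R: P (payoff 9); vs S: T (payoff 11).
Country 2's best responses — vs P: S (payoff 12); vs Q: R (payoff 10); vs R: P (payoff 11); vs S: Q (payoff 11); vs T: P (payoff 10).
The only mutual best response is (R, P); neither player gains by switching there.

(R, P)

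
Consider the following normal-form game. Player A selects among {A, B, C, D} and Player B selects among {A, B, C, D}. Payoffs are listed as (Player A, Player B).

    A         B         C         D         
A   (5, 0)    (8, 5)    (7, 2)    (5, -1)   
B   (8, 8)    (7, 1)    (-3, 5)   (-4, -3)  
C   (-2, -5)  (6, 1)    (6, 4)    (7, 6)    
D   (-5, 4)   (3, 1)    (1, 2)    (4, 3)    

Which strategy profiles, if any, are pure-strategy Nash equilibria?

Check mutual best responses: a cell is a NE iff neither player can gain by unilaterally deviating.
Player A's best responses — vs A: B (payoff 8); vs B: A (payoff 8); vs C: A (payoff 7); vs D: C (payoff 7).
Player B's best responses — vs A: B (payoff 5); vs B: A (payoff 8); vs C: D (payoff 6); vs D: A (payoff 4).
Mutual best responses occur at (A, B), (B, A), and (C, D); at each, neither player gains by switching.

(A, B), (B, A), and (C, D)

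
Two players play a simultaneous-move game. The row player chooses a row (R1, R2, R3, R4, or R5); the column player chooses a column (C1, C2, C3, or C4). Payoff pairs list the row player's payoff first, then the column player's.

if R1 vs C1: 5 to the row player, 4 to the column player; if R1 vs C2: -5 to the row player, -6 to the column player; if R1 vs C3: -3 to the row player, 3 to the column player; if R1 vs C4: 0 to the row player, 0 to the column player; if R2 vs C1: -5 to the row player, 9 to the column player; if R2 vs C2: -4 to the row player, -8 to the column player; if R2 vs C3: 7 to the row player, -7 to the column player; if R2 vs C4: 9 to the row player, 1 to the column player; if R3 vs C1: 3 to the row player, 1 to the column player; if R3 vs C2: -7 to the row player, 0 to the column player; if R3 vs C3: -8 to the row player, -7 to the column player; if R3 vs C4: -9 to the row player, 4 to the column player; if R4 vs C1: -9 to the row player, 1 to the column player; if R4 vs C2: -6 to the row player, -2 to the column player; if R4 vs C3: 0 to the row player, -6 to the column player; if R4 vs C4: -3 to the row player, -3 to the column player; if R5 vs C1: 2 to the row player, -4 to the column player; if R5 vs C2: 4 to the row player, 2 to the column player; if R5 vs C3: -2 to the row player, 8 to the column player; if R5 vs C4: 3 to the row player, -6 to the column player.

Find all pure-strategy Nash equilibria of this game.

(R1, C1)

Find each player's best response to every opponent strategy; NE are the intersections.
The row player's best responses — vs C1: R1 (payoff 5); vs C2: R5 (payoff 4); vs C3: R2 (payoff 7); vs C4: R2 (payoff 9).
The column player's best responses — vs R1: C1 (payoff 4); vs R2: C1 (payoff 9); vs R3: C4 (payoff 4); vs R4: C1 (payoff 1); vs R5: C3 (payoff 8).
The only mutual best response is (R1, C1); neither player gains by switching there.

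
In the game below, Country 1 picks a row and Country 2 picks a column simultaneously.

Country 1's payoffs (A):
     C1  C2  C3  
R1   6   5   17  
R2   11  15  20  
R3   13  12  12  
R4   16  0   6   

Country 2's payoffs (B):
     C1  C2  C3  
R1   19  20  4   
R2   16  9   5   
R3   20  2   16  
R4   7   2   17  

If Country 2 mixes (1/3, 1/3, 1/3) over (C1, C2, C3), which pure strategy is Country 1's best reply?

Compute Country 1's expected payoff from each pure strategy against the given mix.
R1: (1/3)·6 + (1/3)·5 + (1/3)·17 = 28/3
R2: (1/3)·11 + (1/3)·15 + (1/3)·20 = 46/3
R3: (1/3)·13 + (1/3)·12 + (1/3)·12 = 37/3
R4: (1/3)·16 + (1/3)·0 + (1/3)·6 = 22/3
Highest expected payoff is 46/3, from R2.

R2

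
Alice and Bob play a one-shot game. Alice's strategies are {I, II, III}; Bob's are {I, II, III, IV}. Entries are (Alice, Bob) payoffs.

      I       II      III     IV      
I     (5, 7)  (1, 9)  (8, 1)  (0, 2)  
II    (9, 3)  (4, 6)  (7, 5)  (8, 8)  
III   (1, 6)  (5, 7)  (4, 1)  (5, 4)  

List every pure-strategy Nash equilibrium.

(II, IV) and (III, II)

Check mutual best responses: a cell is a NE iff neither player can gain by unilaterally deviating.
Alice's best responses — vs I: II (payoff 9); vs II: III (payoff 5); vs III: I (payoff 8); vs IV: II (payoff 8).
Bob's best responses — vs I: II (payoff 9); vs II: IV (payoff 8); vs III: II (payoff 7).
Mutual best responses occur at (II, IV) and (III, II); at each, neither player gains by switching.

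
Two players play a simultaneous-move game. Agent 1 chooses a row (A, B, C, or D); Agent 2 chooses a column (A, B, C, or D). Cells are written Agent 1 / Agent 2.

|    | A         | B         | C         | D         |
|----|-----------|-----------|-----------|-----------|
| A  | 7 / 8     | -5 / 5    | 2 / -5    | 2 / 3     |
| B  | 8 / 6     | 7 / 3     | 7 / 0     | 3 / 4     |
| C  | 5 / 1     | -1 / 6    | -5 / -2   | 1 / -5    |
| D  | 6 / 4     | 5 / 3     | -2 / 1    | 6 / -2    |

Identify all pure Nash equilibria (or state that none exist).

Check mutual best responses: a cell is a NE iff neither player can gain by unilaterally deviating.
Agent 1's best responses — vs A: B (payoff 8); vs B: B (payoff 7); vs C: B (payoff 7); vs D: D (payoff 6).
Agent 2's best responses — vs A: A (payoff 8); vs B: A (payoff 6); vs C: B (payoff 6); vs D: A (payoff 4).
The only mutual best response is (B, A); neither player gains by switching there.

(B, A)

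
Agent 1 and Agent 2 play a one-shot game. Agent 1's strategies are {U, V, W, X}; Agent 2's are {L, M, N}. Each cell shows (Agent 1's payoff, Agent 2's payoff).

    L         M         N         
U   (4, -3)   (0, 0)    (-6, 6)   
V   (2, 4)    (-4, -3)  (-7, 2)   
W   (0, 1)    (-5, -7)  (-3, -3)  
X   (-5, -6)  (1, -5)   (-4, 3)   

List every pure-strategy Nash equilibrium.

No pure-strategy Nash equilibrium

Check mutual best responses: a cell is a NE iff neither player can gain by unilaterally deviating.
Agent 1's best responses — vs L: U (payoff 4); vs M: X (payoff 1); vs N: W (payoff -3).
Agent 2's best responses — vs U: N (payoff 6); vs V: L (payoff 4); vs W: L (payoff 1); vs X: N (payoff 3).
No cell has both players best-responding. For instance, Agent 1's best reply to M is X, but against X Agent 2 prefers N over M.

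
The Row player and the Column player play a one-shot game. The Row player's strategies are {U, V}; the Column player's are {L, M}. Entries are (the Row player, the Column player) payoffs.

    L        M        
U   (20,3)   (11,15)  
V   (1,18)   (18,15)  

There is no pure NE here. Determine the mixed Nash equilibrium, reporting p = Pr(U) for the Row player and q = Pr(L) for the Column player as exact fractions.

p = 1/5, q = 7/26

In a mixed NE each player is indifferent between their pure strategies, so the opponent's mix sets the indifference.
The Column player indifferent between L and M: p·3 + (1−p)·18 = p·15 + (1−p)·15 ⟹ 18 + (-15)p = 15 + 0p ⟹ p = 1/5.
The Row player indifferent between U and V: q·20 + (1−q)·11 = q·1 + (1−q)·18 ⟹ 11 + 9q = 18 + (-17)q ⟹ q = 7/26.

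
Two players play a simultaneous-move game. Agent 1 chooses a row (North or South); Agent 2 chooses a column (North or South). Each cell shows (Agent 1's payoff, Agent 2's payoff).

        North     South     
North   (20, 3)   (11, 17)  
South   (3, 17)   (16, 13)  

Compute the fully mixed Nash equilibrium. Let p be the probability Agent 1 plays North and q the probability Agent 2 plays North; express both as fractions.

p = 2/9, q = 5/22

Each player's mixing probability is pinned down by making the *other* player indifferent.
Agent 2 indifferent between North and South: p·3 + (1−p)·17 = p·17 + (1−p)·13 ⟹ 17 + (-14)p = 13 + 4p ⟹ p = 2/9.
Agent 1 indifferent between North and South: q·20 + (1−q)·11 = q·3 + (1−q)·16 ⟹ 11 + 9q = 16 + (-13)q ⟹ q = 5/22.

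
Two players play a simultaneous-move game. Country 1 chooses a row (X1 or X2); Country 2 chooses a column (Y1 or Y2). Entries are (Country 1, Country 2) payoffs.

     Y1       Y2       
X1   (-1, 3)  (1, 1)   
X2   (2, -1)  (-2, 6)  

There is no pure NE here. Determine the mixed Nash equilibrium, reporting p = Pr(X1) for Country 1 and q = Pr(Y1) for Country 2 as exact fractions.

p = 7/9, q = 1/2

Each player's mixing probability is pinned down by making the *other* player indifferent.
Country 2 indifferent between Y1 and Y2: p·3 + (1−p)·(-1) = p·1 + (1−p)·6 ⟹ (-1) + 4p = 6 + (-5)p ⟹ p = 7/9.
Country 1 indifferent between X1 and X2: q·(-1) + (1−q)·1 = q·2 + (1−q)·(-2) ⟹ 1 + (-2)q = (-2) + 4q ⟹ q = 1/2.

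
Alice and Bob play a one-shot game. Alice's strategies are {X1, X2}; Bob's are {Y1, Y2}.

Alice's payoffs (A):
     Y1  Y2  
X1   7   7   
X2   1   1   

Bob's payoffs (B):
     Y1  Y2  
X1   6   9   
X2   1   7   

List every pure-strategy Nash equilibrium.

Find each player's best response to every opponent strategy; NE are the intersections.
Alice's best responses — vs Y1: X1 (payoff 7); vs Y2: X1 (payoff 7).
Bob's best responses — vs X1: Y2 (payoff 9); vs X2: Y2 (payoff 7).
The only mutual best response is (X1, Y2); neither player gains by switching there.

(X1, Y2)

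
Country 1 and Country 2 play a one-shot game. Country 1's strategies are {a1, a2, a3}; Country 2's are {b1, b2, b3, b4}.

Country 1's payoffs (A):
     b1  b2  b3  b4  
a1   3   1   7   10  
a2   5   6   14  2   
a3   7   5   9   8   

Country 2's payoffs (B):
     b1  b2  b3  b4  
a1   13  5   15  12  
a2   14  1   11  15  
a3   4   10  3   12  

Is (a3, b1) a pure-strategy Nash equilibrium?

No

Holding Country 2 at b1: Country 1 gets 7 from a3, versus 3 from a1, 5 from a2. No profitable deviation for Country 1.
Holding Country 1 at a3: Country 2 gets 4 from b1 but could get 12 by switching to b4. Country 2 has a profitable deviation.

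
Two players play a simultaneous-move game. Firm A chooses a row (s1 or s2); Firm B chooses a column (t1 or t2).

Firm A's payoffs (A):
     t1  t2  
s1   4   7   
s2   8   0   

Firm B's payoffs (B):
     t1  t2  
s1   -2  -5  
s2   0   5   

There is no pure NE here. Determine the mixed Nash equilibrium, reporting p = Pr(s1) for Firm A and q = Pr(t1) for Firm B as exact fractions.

In a mixed NE each player is indifferent between their pure strategies, so the opponent's mix sets the indifference.
Firm B indifferent between t1 and t2: p·(-2) + (1−p)·0 = p·(-5) + (1−p)·5 ⟹ 0 + (-2)p = 5 + (-10)p ⟹ p = 5/8.
Firm A indifferent between s1 and s2: q·4 + (1−q)·7 = q·8 + (1−q)·0 ⟹ 7 + (-3)q = 0 + 8q ⟹ q = 7/11.

p = 5/8, q = 7/11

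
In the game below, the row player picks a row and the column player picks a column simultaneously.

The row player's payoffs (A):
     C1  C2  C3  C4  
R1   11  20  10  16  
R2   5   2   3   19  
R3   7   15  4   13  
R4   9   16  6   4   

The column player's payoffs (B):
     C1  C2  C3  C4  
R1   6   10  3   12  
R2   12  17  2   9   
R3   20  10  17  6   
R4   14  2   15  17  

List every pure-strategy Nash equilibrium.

A profile is a Nash equilibrium when each player is best-responding to the other.
The row player's best responses — vs C1: R1 (payoff 11); vs C2: R1 (payoff 20); vs C3: R1 (payoff 10); vs C4: R2 (payoff 19).
The column player's best responses — vs R1: C4 (payoff 12); vs R2: C2 (payoff 17); vs R3: C1 (payoff 20); vs R4: C4 (payoff 17).
No cell has both players best-responding. For instance, the row player's best reply to C4 is R2, but against R2 the column player prefers C2 over C4.

None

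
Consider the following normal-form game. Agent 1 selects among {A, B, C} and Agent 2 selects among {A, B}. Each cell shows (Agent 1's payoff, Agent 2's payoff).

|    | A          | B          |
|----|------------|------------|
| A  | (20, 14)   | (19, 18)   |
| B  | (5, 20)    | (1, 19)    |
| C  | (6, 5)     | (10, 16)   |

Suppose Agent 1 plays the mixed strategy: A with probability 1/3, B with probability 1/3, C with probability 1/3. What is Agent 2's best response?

B

Agent 2's best reply maximizes expected payoff against the mix.
A: (1/3)·14 + (1/3)·20 + (1/3)·5 = 13
B: (1/3)·18 + (1/3)·19 + (1/3)·16 = 53/3
Highest expected payoff is 53/3, from B.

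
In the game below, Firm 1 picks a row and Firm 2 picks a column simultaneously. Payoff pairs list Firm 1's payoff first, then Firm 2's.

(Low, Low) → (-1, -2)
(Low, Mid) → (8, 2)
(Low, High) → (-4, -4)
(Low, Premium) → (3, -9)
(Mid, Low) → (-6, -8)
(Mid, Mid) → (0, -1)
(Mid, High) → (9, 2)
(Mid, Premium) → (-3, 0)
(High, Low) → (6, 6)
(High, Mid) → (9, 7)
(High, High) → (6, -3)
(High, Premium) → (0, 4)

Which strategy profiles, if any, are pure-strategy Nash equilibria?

A profile is a Nash equilibrium when each player is best-responding to the other.
Firm 1's best responses — vs Low: High (payoff 6); vs Mid: High (payoff 9); vs High: Mid (payoff 9); vs Premium: Low (payoff 3).
Firm 2's best responses — vs Low: Mid (payoff 2); vs Mid: High (payoff 2); vs High: Mid (payoff 7).
Mutual best responses occur at (Mid, High) and (High, Mid); at each, neither player gains by switching.

(Mid, High) and (High, Mid)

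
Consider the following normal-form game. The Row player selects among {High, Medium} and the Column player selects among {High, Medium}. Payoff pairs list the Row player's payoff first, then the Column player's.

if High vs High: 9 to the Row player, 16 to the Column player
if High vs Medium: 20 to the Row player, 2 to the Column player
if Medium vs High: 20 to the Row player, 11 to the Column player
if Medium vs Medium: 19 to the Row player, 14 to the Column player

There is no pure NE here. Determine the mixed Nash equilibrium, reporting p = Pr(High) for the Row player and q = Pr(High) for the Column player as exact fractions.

In a mixed NE each player is indifferent between their pure strategies, so the opponent's mix sets the indifference.
The Column player indifferent between High and Medium: p·16 + (1−p)·11 = p·2 + (1−p)·14 ⟹ 11 + 5p = 14 + (-12)p ⟹ p = 3/17.
The Row player indifferent between High and Medium: q·9 + (1−q)·20 = q·20 + (1−q)·19 ⟹ 20 + (-11)q = 19 + 1q ⟹ q = 1/12.

p = 3/17, q = 1/12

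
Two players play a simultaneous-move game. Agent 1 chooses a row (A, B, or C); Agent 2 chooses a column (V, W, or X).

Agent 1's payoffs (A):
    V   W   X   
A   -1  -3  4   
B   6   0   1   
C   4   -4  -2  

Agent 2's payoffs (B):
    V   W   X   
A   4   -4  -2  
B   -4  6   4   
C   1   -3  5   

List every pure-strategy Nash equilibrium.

(B, W)

A profile is a Nash equilibrium when each player is best-responding to the other.
Agent 1's best responses — vs V: B (payoff 6); vs W: B (payoff 0); vs X: A (payoff 4).
Agent 2's best responses — vs A: V (payoff 4); vs B: W (payoff 6); vs C: X (payoff 5).
The only mutual best response is (B, W); neither player gains by switching there.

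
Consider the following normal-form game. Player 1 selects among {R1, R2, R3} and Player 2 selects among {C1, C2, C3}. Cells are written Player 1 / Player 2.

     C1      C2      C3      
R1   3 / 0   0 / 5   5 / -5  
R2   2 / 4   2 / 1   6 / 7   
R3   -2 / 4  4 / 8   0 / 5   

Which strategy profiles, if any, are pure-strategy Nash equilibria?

Check mutual best responses: a cell is a NE iff neither player can gain by unilaterally deviating.
Player 1's best responses — vs C1: R1 (payoff 3); vs C2: R3 (payoff 4); vs C3: R2 (payoff 6).
Player 2's best responses — vs R1: C2 (payoff 5); vs R2: C3 (payoff 7); vs R3: C2 (payoff 8).
Mutual best responses occur at (R2, C3) and (R3, C2); at each, neither player gains by switching.

(R2, C3) and (R3, C2)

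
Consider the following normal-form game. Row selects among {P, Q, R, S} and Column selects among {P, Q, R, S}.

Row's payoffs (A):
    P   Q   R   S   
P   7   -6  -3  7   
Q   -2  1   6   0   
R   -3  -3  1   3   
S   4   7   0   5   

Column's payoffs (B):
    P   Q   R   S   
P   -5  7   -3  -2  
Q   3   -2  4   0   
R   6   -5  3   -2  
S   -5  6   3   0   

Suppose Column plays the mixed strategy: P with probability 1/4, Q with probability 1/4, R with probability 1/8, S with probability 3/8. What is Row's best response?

Compute Row's expected payoff from each pure strategy against the given mix.
P: (1/4)·7 + (1/4)·(-6) + (1/8)·(-3) + (3/8)·7 = 5/2
Q: (1/4)·(-2) + (1/4)·1 + (1/8)·6 + (3/8)·0 = 1/2
R: (1/4)·(-3) + (1/4)·(-3) + (1/8)·1 + (3/8)·3 = -1/4
S: (1/4)·4 + (1/4)·7 + (1/8)·0 + (3/8)·5 = 37/8
Highest expected payoff is 37/8, from S.

S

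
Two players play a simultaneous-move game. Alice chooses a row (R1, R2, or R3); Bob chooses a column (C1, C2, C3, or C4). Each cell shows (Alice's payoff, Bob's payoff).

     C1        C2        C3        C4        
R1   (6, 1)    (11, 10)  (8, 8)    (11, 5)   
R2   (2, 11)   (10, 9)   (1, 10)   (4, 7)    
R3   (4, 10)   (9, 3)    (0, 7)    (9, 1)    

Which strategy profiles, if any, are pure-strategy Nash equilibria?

(R1, C2)

A profile is a Nash equilibrium when each player is best-responding to the other.
Alice's best responses — vs C1: R1 (payoff 6); vs C2: R1 (payoff 11); vs C3: R1 (payoff 8); vs C4: R1 (payoff 11).
Bob's best responses — vs R1: C2 (payoff 10); vs R2: C1 (payoff 11); vs R3: C1 (payoff 10).
The only mutual best response is (R1, C2); neither player gains by switching there.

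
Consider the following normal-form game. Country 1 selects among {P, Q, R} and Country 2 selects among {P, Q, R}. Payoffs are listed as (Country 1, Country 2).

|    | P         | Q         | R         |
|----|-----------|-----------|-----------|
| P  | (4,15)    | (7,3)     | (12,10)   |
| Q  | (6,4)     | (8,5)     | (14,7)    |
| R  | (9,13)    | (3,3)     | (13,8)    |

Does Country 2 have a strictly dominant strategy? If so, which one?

No strictly dominant strategy

Check whether one of Country 2's strategies beats all alternatives regardless of what the opponent does.
P is not dominant: against Q, Q gives 5 > 4.
Q is not dominant: against P, P gives 15 > 3.
R is not dominant: against P, P gives 15 > 10.
No single strategy is best against every opponent action.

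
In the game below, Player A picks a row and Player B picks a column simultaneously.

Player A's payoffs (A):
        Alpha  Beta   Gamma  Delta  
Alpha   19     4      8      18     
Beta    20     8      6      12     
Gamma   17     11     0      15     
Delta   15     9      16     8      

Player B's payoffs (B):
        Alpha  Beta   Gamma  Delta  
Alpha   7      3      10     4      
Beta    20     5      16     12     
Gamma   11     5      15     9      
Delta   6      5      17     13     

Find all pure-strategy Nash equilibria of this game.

A profile is a Nash equilibrium when each player is best-responding to the other.
Player A's best responses — vs Alpha: Beta (payoff 20); vs Beta: Gamma (payoff 11); vs Gamma: Delta (payoff 16); vs Delta: Alpha (payoff 18).
Player B's best responses — vs Alpha: Gamma (payoff 10); vs Beta: Alpha (payoff 20); vs Gamma: Gamma (payoff 15); vs Delta: Gamma (payoff 17).
Mutual best responses occur at (Beta, Alpha) and (Delta, Gamma); at each, neither player gains by switching.

(Beta, Alpha) and (Delta, Gamma)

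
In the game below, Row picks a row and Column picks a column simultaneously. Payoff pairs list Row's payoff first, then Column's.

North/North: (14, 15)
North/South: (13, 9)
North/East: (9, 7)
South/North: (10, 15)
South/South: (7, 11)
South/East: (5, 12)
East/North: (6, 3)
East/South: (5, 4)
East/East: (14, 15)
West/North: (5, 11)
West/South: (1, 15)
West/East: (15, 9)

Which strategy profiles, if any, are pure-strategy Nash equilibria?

Check mutual best responses: a cell is a NE iff neither player can gain by unilaterally deviating.
Row's best responses — vs North: North (payoff 14); vs South: North (payoff 13); vs East: West (payoff 15).
Column's best responses — vs North: North (payoff 15); vs South: North (payoff 15); vs East: East (payoff 15); vs West: South (payoff 15).
The only mutual best response is (North, North); neither player gains by switching there.

(North, North)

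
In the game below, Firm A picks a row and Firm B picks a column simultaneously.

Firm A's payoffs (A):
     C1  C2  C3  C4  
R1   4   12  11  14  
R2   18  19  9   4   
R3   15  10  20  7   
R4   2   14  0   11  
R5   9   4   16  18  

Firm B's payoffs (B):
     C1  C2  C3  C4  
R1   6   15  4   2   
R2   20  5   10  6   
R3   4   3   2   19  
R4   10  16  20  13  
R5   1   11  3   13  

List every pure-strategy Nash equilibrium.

(R2, C1) and (R5, C4)

A profile is a Nash equilibrium when each player is best-responding to the other.
Firm A's best responses — vs C1: R2 (payoff 18); vs C2: R2 (payoff 19); vs C3: R3 (payoff 20); vs C4: R5 (payoff 18).
Firm B's best responses — vs R1: C2 (payoff 15); vs R2: C1 (payoff 20); vs R3: C4 (payoff 19); vs R4: C3 (payoff 20); vs R5: C4 (payoff 13).
Mutual best responses occur at (R2, C1) and (R5, C4); at each, neither player gains by switching.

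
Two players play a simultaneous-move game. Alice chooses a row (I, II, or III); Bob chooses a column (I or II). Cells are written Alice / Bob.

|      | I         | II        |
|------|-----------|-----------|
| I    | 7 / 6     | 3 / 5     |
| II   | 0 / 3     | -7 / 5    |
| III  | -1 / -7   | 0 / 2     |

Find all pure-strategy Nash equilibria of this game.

(I, I)

Check mutual best responses: a cell is a NE iff neither player can gain by unilaterally deviating.
Alice's best responses — vs I: I (payoff 7); vs II: I (payoff 3).
Bob's best responses — vs I: I (payoff 6); vs II: II (payoff 5); vs III: II (payoff 2).
The only mutual best response is (I, I); neither player gains by switching there.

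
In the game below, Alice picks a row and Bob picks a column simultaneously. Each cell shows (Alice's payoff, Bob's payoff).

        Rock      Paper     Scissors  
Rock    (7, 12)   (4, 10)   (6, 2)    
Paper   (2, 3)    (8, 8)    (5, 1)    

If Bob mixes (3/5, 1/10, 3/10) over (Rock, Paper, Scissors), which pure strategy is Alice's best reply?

Alice's best reply maximizes expected payoff against the mix.
Rock: (3/5)·7 + (1/10)·4 + (3/10)·6 = 32/5
Paper: (3/5)·2 + (1/10)·8 + (3/10)·5 = 7/2
Highest expected payoff is 32/5, from Rock.

Rock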